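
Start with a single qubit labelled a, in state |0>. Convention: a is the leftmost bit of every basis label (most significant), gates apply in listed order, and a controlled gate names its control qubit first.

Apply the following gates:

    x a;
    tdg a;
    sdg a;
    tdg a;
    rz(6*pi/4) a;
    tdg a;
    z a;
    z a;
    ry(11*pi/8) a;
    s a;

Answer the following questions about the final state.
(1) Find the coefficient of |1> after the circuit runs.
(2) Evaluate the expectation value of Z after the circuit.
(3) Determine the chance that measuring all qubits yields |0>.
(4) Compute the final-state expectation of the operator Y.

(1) The amplitude on |1> is -cos(5*pi/16).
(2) The expectation value of Z is sqrt(2 - sqrt(2))/2.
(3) A full measurement returns |0> with probability sin(5*pi/16)**2.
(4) The observable Y averages to sqrt(sqrt(2) + 2)/2.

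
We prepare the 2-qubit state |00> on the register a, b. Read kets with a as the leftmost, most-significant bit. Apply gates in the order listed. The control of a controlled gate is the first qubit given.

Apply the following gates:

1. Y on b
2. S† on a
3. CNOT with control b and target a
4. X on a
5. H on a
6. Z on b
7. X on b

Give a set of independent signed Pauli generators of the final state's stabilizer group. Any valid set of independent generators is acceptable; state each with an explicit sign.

The final state is stabilized by the group generated by +XI, +IZ; other independent generating sets are equally valid.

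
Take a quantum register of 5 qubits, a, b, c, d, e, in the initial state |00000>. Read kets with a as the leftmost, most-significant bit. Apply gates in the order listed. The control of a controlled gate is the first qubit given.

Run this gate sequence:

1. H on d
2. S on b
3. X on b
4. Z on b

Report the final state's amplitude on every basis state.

The resulting statevector has amplitude -sqrt(2)/2 on |01000>, -sqrt(2)/2 on |01010>, and 0 on every other basis state.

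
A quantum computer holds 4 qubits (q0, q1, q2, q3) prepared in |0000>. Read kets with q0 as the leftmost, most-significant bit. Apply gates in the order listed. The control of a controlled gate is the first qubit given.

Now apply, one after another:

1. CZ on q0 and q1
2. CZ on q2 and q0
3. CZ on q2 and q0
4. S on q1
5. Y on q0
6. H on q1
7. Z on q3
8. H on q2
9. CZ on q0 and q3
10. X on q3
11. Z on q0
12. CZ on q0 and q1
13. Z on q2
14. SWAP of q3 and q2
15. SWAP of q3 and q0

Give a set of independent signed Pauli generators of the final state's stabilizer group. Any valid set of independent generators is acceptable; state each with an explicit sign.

The stabilizer group can be generated by -XIII, -IXII, -IIZI, -IIIZ, among other valid generating sets.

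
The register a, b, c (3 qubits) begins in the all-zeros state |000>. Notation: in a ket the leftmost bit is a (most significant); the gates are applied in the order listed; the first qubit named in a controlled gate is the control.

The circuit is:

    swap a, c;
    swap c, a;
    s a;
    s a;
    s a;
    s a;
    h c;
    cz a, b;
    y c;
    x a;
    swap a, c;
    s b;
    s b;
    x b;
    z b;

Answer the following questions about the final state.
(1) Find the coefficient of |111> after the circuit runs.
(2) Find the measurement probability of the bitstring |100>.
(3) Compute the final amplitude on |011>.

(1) The amplitude on |111> is -sqrt(2)*I/2.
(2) The probability of measuring |100> is 0.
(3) The amplitude on |011> is sqrt(2)*I/2.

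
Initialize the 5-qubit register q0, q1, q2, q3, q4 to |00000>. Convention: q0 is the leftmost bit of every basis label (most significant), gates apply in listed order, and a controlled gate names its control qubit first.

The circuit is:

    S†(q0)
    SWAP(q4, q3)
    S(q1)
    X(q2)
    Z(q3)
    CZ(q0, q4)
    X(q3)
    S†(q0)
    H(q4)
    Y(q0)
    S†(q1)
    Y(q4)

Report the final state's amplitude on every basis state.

After the circuit, the state carries amplitude sqrt(2)/2 on |10110>, -sqrt(2)/2 on |10111>, and 0 on every other basis state.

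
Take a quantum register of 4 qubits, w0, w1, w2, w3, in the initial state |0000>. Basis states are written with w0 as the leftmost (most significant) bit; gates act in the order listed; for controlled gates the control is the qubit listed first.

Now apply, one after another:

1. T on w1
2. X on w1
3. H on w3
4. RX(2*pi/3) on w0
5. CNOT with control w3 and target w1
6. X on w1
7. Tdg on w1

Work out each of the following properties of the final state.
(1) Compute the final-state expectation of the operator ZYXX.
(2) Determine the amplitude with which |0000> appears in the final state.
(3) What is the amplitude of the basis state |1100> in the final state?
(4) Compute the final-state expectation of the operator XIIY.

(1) The observable ZYXX averages to 0.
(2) |0000> carries amplitude sqrt(2)/4 in the final state.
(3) |1100> carries amplitude 0 in the final state.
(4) The observable XIIY averages to 0.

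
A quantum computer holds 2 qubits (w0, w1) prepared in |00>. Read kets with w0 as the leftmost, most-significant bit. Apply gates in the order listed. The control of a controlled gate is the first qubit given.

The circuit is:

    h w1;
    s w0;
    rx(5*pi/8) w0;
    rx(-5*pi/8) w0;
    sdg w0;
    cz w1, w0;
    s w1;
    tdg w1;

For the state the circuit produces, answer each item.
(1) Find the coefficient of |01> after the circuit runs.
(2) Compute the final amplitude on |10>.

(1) The amplitude on |01> is sqrt(2)*exp(I*pi/4)/2. Key observation: gates 2-5 undo each other exactly, leaving only the rest of the circuit to track.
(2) The final state's coefficient on |10> equals 0.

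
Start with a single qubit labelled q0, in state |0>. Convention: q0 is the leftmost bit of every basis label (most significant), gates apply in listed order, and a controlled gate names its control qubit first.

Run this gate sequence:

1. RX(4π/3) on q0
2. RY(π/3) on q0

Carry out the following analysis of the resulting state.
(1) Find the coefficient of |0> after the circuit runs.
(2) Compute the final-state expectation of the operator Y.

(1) |0> carries amplitude sqrt(3)*(-1 + I)/4 in the final state.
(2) The expectation value of Y is sqrt(3)/2.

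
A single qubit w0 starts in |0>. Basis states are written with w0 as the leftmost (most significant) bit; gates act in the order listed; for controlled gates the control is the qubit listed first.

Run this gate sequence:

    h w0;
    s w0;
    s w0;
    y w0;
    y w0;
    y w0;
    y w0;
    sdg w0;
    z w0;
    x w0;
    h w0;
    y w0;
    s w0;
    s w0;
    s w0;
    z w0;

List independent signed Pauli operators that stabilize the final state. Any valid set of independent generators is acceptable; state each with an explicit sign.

The stabilizer group can be generated by +X, among other valid generating sets. Key observation: gates 3-8 undo each other exactly, leaving only the rest of the circuit to track.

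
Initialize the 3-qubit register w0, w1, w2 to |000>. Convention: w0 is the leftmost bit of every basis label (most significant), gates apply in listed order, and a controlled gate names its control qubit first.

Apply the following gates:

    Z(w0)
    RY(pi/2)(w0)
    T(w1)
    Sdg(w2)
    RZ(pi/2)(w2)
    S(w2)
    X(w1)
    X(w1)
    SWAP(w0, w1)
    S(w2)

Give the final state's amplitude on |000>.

The amplitude on |000> is -sqrt(2)*exp(3*I*pi/4)/2.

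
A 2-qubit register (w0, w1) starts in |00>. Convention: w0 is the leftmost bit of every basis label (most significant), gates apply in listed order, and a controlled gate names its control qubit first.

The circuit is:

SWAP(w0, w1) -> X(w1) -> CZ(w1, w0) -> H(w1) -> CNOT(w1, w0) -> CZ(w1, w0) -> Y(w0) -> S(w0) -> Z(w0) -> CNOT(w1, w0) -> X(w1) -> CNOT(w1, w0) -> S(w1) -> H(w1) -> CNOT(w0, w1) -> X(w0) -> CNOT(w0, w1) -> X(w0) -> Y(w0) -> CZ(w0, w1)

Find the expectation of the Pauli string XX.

The expectation value of XX is -1.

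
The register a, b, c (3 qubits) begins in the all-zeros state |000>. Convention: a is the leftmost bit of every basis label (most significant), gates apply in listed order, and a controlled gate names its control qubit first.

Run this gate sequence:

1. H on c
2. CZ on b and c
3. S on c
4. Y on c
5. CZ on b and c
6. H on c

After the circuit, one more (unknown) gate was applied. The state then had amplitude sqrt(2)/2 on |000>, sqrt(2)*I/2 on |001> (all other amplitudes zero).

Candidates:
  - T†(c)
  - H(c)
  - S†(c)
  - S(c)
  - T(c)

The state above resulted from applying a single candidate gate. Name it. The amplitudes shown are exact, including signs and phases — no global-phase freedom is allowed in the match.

It was H(c) that produced the state shown.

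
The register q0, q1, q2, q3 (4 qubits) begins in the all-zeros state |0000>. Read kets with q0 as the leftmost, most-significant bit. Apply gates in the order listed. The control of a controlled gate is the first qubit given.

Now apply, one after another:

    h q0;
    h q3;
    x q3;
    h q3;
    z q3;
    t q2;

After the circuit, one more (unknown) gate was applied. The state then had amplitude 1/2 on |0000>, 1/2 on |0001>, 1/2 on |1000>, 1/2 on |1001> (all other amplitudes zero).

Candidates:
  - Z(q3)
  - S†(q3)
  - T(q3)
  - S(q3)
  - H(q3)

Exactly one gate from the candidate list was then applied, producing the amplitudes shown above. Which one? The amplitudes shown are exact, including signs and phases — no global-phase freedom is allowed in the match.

The unique candidate consistent with the amplitudes is H(q3).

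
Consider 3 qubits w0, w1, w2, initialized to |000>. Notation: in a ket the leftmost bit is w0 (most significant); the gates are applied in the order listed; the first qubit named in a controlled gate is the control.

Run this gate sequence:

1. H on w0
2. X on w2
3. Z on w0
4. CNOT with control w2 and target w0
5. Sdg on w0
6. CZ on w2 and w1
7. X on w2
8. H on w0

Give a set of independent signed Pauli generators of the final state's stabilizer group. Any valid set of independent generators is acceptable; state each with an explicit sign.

One valid set of independent stabilizer generators is -YII, +IZI, +IIZ (any independent generating set of the same group is equally correct).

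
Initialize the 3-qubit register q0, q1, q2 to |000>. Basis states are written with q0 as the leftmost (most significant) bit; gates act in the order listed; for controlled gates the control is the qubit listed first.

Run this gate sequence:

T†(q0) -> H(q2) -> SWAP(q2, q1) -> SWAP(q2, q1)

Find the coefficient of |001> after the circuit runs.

The amplitude on |001> is sqrt(2)/2. Key observation: gates 3-4 undo each other exactly, leaving only the rest of the circuit to track.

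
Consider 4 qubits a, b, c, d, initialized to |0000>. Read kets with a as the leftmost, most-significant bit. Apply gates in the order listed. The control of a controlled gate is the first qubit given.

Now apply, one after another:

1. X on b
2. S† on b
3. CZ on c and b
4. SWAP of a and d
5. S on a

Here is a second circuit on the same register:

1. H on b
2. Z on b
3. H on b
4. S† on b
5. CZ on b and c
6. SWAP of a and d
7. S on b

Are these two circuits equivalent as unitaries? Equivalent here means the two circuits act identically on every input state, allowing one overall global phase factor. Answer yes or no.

No, they are not equivalent — no single phase factor reconciles the two unitaries.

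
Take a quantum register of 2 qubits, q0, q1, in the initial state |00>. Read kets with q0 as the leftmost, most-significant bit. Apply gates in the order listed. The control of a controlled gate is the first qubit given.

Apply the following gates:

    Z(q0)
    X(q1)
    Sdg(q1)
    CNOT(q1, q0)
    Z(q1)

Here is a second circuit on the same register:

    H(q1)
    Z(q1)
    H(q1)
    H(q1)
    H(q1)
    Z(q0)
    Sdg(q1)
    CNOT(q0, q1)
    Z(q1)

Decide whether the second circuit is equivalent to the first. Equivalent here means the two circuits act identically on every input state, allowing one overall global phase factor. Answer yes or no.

No: there is an input state on which the two circuits produce genuinely different outputs (not merely differing by a phase).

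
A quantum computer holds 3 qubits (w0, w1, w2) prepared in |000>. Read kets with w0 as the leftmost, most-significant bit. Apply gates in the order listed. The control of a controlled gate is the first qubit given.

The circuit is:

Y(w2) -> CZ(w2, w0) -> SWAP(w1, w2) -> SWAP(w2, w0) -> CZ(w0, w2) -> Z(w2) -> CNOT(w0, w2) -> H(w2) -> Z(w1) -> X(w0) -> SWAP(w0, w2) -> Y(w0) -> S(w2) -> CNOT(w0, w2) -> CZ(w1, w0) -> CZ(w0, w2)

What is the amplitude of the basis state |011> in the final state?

|011> carries amplitude -sqrt(2)*I/2 in the final state.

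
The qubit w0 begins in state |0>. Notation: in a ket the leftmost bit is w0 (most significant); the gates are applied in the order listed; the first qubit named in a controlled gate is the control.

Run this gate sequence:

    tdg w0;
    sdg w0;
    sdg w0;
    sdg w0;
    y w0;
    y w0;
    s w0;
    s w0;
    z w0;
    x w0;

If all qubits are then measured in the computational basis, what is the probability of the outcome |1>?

The probability of measuring |1> is 1.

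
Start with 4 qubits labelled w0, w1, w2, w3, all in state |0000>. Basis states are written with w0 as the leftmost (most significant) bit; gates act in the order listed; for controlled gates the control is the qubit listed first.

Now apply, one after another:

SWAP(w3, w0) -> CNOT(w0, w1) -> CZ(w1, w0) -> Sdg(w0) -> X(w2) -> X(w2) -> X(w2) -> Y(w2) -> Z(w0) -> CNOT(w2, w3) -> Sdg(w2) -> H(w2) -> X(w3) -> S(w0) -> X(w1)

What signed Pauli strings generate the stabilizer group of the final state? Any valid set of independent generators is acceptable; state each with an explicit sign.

The stabilizer group can be generated by +IIXI, +ZIII, -IZII, -IIIZ, among other valid generating sets. Key observation: gates 5-6 undo each other exactly, leaving only the rest of the circuit to track.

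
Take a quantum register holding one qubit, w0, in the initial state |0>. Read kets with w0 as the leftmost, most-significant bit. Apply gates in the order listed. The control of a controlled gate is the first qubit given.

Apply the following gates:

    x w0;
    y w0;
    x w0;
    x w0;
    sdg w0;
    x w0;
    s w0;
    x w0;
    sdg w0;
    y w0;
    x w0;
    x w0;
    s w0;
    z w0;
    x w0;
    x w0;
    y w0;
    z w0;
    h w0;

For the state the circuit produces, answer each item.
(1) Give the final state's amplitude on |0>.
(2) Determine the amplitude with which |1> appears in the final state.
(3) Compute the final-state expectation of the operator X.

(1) The final state's coefficient on |0> equals -sqrt(2)*I/2.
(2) |1> carries amplitude -sqrt(2)*I/2 in the final state.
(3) In the final state, X has expectation 1.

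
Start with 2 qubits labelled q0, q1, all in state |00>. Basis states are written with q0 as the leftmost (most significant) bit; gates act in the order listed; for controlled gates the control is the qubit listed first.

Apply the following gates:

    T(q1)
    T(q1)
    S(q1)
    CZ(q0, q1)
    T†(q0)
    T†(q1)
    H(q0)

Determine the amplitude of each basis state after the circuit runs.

The resulting statevector has amplitude sqrt(2)/2 on |00>, 0 on |01>, sqrt(2)/2 on |10>, 0 on |11>.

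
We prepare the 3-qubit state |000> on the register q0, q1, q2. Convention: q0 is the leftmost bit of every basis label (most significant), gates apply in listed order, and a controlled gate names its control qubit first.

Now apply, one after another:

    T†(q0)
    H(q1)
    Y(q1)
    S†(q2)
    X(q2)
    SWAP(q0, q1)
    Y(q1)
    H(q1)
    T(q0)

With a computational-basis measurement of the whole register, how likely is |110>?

The probability of measuring |110> is 0.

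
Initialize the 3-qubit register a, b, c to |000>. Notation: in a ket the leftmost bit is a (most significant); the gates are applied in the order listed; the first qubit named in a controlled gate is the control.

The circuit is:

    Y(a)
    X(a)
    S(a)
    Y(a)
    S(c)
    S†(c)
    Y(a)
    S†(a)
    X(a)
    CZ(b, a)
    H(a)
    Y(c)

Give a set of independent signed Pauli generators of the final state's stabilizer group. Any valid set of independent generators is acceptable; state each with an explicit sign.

One valid set of independent stabilizer generators is -XII, +IZI, -IIZ (any independent generating set of the same group is equally correct). Key observation: the block from step 2 through step 9 cancels to the identity and can be dropped.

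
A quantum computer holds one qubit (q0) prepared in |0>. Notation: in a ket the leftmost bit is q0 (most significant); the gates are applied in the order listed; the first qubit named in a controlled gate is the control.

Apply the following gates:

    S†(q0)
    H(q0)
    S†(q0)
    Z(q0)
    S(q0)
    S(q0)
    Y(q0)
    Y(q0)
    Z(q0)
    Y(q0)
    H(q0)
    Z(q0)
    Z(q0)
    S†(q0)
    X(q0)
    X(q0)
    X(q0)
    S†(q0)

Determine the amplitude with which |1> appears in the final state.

The amplitude on |1> is 1/2 - I/2.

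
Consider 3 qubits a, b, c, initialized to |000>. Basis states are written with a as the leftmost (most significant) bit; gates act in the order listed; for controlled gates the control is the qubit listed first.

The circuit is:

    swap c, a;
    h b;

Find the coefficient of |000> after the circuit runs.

The final state's coefficient on |000> equals sqrt(2)/2.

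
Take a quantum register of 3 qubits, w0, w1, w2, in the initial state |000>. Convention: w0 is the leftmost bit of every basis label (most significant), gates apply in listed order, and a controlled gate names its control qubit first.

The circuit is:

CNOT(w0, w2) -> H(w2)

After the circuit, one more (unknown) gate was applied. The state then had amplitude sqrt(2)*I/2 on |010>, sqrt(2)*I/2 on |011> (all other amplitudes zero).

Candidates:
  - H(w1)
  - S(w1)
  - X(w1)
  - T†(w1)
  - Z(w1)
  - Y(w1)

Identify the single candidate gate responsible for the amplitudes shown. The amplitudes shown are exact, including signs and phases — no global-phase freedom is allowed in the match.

It was Y(w1) that produced the state shown.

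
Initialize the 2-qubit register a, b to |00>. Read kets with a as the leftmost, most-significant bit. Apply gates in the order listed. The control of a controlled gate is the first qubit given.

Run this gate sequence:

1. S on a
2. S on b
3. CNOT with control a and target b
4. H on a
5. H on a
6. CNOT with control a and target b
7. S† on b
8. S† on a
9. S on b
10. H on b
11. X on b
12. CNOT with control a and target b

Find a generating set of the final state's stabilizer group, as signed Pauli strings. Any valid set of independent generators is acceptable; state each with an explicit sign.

The final state is stabilized by the group generated by +IX, +ZI; other independent generating sets are equally valid.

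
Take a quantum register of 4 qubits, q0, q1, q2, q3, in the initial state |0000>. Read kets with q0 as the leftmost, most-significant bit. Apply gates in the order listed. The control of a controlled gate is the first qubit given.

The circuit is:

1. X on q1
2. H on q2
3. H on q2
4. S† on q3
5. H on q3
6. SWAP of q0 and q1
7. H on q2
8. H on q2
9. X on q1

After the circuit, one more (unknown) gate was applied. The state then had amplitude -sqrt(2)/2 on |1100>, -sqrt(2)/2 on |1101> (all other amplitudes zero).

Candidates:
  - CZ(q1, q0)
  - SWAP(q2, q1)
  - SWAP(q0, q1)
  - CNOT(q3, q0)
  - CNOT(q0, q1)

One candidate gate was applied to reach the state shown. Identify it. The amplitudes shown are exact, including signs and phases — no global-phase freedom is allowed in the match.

It was CZ(q1, q0) that produced the state shown.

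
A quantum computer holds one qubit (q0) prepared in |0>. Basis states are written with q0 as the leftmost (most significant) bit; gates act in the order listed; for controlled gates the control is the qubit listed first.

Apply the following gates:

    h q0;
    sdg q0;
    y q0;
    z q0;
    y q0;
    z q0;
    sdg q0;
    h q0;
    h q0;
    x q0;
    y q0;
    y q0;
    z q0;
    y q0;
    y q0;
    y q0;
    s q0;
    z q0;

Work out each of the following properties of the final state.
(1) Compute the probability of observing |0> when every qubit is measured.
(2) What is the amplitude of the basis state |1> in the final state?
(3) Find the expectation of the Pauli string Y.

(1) Outcome |0> occurs with probability 1/2.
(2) The final state's coefficient on |1> equals sqrt(2)/2.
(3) In the final state, Y has expectation 1.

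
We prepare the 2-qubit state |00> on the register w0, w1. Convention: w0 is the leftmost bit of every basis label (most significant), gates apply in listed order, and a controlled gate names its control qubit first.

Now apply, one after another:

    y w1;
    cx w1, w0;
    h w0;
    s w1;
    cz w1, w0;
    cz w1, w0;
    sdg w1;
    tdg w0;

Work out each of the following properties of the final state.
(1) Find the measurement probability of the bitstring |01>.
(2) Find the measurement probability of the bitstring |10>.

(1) Outcome |01> occurs with probability 1/2.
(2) Outcome |10> occurs with probability 0.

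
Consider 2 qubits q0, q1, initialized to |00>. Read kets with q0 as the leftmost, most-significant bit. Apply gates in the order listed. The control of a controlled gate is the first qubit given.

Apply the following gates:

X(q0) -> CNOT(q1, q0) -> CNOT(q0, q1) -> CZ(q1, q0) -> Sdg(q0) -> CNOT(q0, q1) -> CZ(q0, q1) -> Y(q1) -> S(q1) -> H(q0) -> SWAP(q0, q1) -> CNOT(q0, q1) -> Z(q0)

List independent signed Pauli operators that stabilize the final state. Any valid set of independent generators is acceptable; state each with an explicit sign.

The final state is stabilized by the group generated by -IX, -ZI; other independent generating sets are equally valid.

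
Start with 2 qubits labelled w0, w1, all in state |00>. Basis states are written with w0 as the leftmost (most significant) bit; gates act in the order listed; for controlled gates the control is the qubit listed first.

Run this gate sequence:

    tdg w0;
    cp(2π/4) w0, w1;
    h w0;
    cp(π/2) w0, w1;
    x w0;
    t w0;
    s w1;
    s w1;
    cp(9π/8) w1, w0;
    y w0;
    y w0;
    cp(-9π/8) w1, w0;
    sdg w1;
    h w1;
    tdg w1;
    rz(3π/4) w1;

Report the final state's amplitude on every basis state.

The final amplitudes are -exp(5*I*pi/8)/2 on |00>, exp(I*pi/8)/2 on |01>, -exp(7*I*pi/8)/2 on |10>, exp(3*I*pi/8)/2 on |11>.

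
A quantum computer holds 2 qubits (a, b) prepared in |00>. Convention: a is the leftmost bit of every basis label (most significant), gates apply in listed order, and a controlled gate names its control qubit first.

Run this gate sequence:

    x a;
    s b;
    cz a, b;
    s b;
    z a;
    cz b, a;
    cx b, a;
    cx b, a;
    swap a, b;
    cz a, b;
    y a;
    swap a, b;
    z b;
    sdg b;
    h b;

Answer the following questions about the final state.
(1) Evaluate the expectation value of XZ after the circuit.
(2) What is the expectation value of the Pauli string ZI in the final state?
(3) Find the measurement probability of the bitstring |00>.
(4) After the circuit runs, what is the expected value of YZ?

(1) In the final state, XZ has expectation 0. Key observation: steps 7-8 multiply out to the identity, so the circuit reduces to the remaining gates.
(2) In the final state, ZI has expectation -1.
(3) A full measurement returns |00> with probability 0.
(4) The expectation value of YZ is 0.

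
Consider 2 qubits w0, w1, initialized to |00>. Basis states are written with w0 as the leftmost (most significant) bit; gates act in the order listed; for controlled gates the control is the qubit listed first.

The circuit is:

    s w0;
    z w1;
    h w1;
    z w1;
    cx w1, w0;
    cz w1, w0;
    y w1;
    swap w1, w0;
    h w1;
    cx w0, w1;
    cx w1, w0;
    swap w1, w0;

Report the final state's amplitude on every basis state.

After the circuit, the state carries amplitude -I/2 on |00>, I/2 on |01>, I/2 on |10>, I/2 on |11>.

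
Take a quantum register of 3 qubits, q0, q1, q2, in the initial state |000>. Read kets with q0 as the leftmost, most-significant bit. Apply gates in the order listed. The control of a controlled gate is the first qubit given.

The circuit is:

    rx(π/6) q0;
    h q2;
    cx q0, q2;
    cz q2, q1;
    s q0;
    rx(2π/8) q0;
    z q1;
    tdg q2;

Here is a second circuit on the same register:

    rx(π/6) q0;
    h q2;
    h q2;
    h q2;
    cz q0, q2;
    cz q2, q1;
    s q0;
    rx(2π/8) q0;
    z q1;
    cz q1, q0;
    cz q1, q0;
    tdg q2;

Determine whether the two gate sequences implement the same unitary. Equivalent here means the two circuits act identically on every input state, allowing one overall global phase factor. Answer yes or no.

No: there is an input state on which the two circuits produce genuinely different outputs (not merely differing by a phase).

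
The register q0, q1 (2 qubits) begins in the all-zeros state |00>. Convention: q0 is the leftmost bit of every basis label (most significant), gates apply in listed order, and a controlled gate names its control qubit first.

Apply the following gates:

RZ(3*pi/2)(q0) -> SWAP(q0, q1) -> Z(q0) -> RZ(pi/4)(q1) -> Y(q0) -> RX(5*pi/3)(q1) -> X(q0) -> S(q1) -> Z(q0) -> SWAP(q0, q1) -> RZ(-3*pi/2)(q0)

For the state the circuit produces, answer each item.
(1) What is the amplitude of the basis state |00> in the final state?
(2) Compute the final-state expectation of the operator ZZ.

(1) The amplitude on |00> is -sqrt(3)*exp(3*I*pi/8)/2.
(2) The expectation value of ZZ is 1/2.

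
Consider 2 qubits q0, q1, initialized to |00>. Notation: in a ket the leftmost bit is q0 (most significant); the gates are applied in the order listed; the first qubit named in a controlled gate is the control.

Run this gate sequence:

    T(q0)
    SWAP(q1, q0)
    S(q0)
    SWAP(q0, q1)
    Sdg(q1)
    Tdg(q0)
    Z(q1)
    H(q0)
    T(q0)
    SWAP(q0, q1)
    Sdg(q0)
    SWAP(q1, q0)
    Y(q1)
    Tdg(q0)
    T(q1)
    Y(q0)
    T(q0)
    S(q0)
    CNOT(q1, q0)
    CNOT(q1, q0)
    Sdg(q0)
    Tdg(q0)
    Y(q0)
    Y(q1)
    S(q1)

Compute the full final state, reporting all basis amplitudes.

The resulting statevector has amplitude sqrt(2)*exp(I*pi/4)/2 on |00>, 0 on |01>, sqrt(2)*exp(I*pi/4)/2 on |10>, 0 on |11>.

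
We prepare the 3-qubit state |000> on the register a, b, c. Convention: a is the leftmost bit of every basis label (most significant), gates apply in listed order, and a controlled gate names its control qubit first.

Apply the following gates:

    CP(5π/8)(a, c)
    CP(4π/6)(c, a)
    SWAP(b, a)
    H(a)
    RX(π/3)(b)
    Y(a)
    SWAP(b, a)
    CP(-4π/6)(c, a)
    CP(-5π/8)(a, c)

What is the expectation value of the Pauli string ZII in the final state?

The observable ZII averages to 1/2.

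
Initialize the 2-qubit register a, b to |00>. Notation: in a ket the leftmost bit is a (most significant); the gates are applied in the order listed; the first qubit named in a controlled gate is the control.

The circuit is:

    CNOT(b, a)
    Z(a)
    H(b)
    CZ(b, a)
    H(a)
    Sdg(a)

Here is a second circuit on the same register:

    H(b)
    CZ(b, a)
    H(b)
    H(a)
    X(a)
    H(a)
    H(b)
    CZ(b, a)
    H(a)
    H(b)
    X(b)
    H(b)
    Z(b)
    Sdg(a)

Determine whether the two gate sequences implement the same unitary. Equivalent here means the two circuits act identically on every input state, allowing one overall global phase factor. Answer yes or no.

No: there is an input state on which the two circuits produce genuinely different outputs (not merely differing by a phase).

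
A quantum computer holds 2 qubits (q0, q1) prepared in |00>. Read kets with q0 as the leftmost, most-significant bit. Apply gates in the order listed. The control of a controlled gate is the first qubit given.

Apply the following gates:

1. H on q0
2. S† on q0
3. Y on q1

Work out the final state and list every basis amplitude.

The final amplitudes are 0 on |00>, sqrt(2)*I/2 on |01>, 0 on |10>, sqrt(2)/2 on |11>.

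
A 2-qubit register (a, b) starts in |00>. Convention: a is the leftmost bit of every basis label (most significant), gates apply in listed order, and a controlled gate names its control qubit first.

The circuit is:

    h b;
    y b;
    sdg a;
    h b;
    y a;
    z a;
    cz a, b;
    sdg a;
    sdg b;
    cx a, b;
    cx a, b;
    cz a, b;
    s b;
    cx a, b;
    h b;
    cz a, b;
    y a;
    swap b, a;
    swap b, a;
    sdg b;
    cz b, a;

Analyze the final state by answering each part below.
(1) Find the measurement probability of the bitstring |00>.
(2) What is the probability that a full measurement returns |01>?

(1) The probability of measuring |00> is 1/2.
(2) The probability of measuring |01> is 1/2.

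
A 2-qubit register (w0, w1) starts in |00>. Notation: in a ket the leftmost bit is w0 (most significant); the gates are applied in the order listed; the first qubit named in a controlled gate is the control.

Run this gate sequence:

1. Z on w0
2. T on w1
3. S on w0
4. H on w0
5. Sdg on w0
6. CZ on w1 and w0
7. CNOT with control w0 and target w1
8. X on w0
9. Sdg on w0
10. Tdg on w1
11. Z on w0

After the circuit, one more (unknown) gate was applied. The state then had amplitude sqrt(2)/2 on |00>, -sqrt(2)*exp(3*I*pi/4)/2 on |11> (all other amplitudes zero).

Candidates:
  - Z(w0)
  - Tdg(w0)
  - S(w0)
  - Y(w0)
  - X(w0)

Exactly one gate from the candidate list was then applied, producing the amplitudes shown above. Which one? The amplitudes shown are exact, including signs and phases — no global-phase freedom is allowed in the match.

The applied gate was Y(w0).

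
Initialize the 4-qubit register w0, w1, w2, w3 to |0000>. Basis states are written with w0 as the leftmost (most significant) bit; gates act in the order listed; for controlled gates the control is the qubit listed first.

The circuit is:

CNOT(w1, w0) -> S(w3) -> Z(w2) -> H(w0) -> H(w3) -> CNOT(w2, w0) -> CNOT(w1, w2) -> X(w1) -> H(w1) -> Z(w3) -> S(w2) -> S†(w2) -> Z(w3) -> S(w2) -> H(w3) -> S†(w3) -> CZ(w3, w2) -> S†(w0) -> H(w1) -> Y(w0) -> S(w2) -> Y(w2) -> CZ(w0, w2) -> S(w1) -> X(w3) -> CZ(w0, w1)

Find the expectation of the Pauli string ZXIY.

In the final state, ZXIY has expectation 0. Key observation: gates 10-13 undo each other exactly, leaving only the rest of the circuit to track.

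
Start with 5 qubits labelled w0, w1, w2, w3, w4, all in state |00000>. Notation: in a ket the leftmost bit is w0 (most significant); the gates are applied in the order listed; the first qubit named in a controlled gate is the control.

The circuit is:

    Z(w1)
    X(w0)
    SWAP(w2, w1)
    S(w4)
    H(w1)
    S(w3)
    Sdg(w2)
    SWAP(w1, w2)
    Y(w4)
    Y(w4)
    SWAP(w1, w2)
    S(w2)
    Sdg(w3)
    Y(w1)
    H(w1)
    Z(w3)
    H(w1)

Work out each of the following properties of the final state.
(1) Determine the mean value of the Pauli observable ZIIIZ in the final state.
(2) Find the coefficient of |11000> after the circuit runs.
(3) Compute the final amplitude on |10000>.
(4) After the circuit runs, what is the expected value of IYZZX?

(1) The observable ZIIIZ averages to -1. Key observation: steps 6-13 multiply out to the identity, so the circuit reduces to the remaining gates.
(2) The final state's coefficient on |11000> equals sqrt(2)*I/2.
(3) The amplitude on |10000> is -sqrt(2)*I/2.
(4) In the final state, IYZZX has expectation 0.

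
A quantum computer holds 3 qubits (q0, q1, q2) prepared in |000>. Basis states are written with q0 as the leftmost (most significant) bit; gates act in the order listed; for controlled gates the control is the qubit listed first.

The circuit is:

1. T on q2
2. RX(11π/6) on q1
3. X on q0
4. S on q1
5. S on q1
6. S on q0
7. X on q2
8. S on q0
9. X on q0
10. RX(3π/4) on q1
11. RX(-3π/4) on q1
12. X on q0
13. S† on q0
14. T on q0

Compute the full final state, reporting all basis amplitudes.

The resulting statevector has amplitude (-sqrt(6) - sqrt(2))*exp(3*I*pi/4)/4 on |101>, (-sqrt(6) + sqrt(2))*exp(I*pi/4)/4 on |111>, and 0 on every other basis state. Key observation: the block from step 8 through step 13 cancels to the identity and can be dropped.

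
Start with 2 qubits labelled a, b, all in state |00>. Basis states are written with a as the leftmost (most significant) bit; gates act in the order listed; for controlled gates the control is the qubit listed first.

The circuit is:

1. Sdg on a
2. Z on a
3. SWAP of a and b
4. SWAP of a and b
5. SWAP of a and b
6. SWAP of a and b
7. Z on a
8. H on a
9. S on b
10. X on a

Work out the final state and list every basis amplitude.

After the circuit, the state carries amplitude sqrt(2)/2 on |00>, 0 on |01>, sqrt(2)/2 on |10>, 0 on |11>.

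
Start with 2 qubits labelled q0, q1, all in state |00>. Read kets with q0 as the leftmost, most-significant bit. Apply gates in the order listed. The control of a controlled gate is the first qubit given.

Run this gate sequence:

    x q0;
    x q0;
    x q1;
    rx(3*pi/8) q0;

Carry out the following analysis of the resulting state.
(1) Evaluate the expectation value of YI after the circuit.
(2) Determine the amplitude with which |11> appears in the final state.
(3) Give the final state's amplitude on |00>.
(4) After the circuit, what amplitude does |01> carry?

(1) In the final state, YI has expectation -sqrt(sqrt(2) + 2)/2. Key observation: the block from step 1 through step 2 cancels to the identity and can be dropped.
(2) |11> carries amplitude -I*sin(3*pi/16) in the final state.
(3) The final state's coefficient on |00> equals 0.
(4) |01> carries amplitude cos(3*pi/16) in the final state.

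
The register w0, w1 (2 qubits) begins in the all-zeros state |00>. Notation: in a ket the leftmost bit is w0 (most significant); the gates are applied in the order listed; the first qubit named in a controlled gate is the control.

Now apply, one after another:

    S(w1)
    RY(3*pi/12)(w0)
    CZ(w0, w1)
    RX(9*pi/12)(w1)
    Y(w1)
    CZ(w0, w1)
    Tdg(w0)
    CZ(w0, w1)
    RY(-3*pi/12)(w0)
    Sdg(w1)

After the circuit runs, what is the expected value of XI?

In the final state, XI has expectation -1/2 + sqrt(2)/4.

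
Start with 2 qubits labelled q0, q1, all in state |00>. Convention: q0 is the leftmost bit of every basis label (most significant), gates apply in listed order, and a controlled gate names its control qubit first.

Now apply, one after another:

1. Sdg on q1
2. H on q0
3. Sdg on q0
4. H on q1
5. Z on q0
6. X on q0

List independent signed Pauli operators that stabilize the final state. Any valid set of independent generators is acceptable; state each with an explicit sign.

The stabilizer group can be generated by -YI, +IX, among other valid generating sets.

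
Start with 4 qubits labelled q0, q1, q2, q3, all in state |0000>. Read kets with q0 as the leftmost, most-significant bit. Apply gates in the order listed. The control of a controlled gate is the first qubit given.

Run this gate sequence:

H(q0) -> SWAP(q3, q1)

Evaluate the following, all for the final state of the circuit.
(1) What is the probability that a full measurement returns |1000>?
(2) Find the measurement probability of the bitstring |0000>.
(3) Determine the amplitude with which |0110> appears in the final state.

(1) A full measurement returns |1000> with probability 1/2.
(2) A full measurement returns |0000> with probability 1/2.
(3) The final state's coefficient on |0110> equals 0.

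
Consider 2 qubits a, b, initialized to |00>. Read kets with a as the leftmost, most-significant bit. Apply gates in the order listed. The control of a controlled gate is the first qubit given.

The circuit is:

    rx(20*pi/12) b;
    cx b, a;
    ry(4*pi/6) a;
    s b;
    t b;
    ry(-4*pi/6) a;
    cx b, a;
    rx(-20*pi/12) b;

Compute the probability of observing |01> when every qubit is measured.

Outcome |01> occurs with probability 3*sqrt(2)/16 + 3/8.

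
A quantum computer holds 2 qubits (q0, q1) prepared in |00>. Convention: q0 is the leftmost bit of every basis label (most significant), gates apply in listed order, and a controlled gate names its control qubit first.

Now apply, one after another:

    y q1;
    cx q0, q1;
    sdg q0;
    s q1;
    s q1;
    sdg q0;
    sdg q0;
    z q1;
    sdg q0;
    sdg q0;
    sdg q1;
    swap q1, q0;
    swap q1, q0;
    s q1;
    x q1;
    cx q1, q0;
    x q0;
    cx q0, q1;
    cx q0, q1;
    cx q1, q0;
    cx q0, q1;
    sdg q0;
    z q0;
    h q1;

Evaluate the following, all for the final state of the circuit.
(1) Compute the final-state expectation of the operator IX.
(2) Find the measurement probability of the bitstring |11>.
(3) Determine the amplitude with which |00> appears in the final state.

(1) The expectation value of IX is -1.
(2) A full measurement returns |11> with probability 1/2.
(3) |00> carries amplitude 0 in the final state.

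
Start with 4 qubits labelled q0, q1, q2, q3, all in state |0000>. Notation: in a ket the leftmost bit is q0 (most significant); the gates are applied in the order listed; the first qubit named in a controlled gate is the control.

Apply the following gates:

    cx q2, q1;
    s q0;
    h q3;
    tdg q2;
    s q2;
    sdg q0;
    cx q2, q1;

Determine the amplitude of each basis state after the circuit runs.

The final amplitudes are sqrt(2)/2 on |0000>, sqrt(2)/2 on |0001>, and 0 on every other basis state.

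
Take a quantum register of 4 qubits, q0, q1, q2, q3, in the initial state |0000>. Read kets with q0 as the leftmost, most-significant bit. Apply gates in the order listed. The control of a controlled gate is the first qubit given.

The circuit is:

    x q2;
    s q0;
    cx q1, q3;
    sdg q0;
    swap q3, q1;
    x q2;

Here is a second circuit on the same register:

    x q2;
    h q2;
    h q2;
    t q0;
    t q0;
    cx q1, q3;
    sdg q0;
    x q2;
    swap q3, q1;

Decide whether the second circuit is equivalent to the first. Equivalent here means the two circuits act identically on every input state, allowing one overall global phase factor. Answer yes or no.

Yes, they are equivalent — the unitaries differ by at most a global phase.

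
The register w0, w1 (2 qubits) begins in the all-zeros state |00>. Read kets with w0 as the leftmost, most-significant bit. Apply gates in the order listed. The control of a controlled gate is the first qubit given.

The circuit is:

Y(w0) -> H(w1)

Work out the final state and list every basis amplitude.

The final amplitudes are 0 on |00>, 0 on |01>, sqrt(2)*I/2 on |10>, sqrt(2)*I/2 on |11>.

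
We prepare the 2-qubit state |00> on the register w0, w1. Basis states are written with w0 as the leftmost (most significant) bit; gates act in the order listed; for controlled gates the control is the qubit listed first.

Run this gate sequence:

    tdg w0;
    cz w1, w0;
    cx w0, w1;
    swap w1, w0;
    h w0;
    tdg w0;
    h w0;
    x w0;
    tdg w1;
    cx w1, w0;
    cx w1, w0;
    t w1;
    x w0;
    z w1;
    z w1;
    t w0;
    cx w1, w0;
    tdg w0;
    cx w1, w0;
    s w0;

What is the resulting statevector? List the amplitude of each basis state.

The resulting statevector has amplitude 1/2 - exp(3*I*pi/4)/2 on |00>, 0 on |01>, -exp(I*pi/4)/2 + I/2 on |10>, 0 on |11>. Key observation: the block from step 8 through step 13 cancels to the identity and can be dropped.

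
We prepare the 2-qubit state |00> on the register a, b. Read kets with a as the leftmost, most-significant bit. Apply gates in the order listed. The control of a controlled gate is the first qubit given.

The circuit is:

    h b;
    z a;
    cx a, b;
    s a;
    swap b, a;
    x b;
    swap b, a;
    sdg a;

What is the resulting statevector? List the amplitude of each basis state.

After the circuit, the state carries amplitude 0 on |00>, 0 on |01>, -sqrt(2)*I/2 on |10>, -sqrt(2)*I/2 on |11>.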